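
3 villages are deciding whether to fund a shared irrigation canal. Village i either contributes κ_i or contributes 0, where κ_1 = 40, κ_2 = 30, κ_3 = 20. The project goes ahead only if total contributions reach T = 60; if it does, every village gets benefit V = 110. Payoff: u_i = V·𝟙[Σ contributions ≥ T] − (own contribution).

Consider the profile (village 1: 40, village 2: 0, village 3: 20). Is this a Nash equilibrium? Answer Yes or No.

Total = 60 ≥ 60: provided.
Village 1 (pledges 40, payoff 70): dropping to 0 → total 20, payoff 0. No gain.
Village 2 (pledges 0, payoff 110): pledging 30 → total 90, payoff 80. No gain.
Village 3 (pledges 20, payoff 90): dropping to 0 → total 40, payoff 0. No gain.

Yes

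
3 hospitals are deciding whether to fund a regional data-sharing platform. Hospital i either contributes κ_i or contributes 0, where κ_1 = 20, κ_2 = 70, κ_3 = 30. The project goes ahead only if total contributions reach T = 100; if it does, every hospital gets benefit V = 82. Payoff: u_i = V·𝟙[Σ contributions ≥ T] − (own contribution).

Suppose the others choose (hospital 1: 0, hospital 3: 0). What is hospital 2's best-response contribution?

0

Others' total = 0. Even contributing 70 gives 70 < 100: no benefit either way.
Best response: 0.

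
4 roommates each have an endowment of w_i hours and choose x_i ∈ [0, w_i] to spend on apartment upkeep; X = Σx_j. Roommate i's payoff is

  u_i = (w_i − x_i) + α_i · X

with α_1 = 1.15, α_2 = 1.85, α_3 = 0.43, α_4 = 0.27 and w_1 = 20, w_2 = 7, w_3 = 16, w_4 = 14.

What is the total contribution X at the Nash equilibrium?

∂u_i/∂x_i = α_i − 1, so roommate i contributes w_i if α_i > 1, else 0.
α_i > 1 for i ∈ {1, 2}; NE contributions (20, 7, 0, 0), X = 27.

27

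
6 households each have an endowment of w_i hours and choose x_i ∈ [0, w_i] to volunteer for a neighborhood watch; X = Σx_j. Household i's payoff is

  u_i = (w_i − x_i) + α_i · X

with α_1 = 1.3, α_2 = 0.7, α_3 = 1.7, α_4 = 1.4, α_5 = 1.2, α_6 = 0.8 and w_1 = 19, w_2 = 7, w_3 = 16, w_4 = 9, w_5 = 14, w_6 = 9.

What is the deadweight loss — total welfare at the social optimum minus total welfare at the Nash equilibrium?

97.6

∂u_i/∂x_i = α_i − 1, so household i contributes w_i if α_i > 1, else 0.
α_i > 1 for i ∈ {1, 3, 4, 5}; NE contributions (19, 0, 16, 9, 14, 0), X = 58.
W^NE = Σw_i − X^NE + (Σα_i)·X^NE = 74 + 6.1·58 = 427.8.
Planner: ∂(Σu_j)/∂x_i = Σα_j − 1 = 6.1 > 0, so everyone contributes w_i; X^SO = 74, W^SO = 74 + 6.1·74 = 525.4.
Deadweight loss = 97.6.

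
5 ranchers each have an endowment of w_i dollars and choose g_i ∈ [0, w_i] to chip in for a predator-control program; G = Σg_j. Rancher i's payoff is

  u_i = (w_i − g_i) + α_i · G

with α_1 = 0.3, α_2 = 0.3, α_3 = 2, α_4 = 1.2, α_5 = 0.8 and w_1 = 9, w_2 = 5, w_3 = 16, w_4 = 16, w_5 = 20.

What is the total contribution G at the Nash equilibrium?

32

∂u_i/∂g_i = α_i − 1, so rancher i contributes w_i if α_i > 1, else 0.
α_i > 1 for i ∈ {3, 4}; NE contributions (0, 0, 16, 16, 0), G = 32.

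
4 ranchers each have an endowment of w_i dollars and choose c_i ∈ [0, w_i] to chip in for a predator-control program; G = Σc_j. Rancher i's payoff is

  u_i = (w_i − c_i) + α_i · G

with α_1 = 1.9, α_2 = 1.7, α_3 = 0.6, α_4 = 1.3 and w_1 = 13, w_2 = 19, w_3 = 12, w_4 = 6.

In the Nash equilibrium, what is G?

38

∂u_i/∂c_i = α_i − 1, so rancher i contributes w_i if α_i > 1, else 0.
α_i > 1 for i ∈ {1, 2, 4}; NE contributions (13, 19, 0, 6), G = 38.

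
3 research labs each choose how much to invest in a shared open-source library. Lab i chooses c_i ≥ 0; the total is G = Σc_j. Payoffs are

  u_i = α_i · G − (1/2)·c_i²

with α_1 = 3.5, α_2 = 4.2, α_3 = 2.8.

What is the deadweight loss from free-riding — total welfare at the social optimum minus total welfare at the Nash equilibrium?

73.99

Lab i's FOC: ∂u_i/∂c_i = α_i − c_i = 0, so c_i* = α_i.
NE contributions = (3.5, 4.2, 2.8); G = 10.5.
W^NE = (Σα)·G − ½Σα_i² = 10.5² − ½·37.73 = 91.385.
Planner sets c_i = Σα_j = 10.5 for every i, so G^SO = 3·10.5 = 31.5.
W^SO = (Σα)·G^SO − ½·3·(Σα)² = (3/2)·10.5² = 165.375.
Deadweight loss = W^SO − W^NE = 73.99.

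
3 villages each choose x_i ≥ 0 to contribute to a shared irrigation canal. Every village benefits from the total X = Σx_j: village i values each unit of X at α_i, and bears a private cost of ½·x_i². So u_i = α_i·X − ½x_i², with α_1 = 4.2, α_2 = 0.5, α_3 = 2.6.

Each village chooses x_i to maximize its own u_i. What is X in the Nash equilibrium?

Village i's FOC: ∂u_i/∂x_i = α_i − x_i = 0, so x_i* = α_i.
NE contributions = (4.2, 0.5, 2.6); X = 7.3.

7.3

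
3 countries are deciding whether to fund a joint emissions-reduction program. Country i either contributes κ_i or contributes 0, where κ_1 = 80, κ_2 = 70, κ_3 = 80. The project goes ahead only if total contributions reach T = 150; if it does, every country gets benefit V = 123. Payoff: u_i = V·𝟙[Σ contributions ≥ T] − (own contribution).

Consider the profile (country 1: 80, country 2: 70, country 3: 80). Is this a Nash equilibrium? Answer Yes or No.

No

Total = 230 ≥ 150: provided.
Country 1 (pledges 80, payoff 43): dropping to 0 → total 150, payoff 123. Profitable deviation.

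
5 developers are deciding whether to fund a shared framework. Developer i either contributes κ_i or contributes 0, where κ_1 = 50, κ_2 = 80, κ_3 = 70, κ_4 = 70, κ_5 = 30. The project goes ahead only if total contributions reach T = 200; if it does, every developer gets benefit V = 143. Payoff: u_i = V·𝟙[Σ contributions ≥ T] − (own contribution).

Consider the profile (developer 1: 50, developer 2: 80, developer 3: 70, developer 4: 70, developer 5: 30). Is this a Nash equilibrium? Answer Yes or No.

Total = 300 ≥ 200: provided.
Developer 1 (pledges 50, payoff 93): dropping to 0 → total 250, payoff 143. Profitable deviation.

No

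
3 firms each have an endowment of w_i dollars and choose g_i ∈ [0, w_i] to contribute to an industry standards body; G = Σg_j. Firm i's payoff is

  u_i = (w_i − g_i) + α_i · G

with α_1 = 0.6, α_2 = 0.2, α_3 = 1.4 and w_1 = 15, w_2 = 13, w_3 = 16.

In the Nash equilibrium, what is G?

∂u_i/∂g_i = α_i − 1, so firm i contributes w_i if α_i > 1, else 0.
α_i > 1 for i ∈ {3}; NE contributions (0, 0, 16), G = 16.

16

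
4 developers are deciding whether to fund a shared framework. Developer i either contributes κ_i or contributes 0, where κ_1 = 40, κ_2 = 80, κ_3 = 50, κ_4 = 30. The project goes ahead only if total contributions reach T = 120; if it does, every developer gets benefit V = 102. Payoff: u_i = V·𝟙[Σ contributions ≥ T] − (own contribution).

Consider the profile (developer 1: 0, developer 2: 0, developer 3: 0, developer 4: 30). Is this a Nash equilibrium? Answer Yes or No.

Total = 30 < 120: not provided.
Developer 1 (pledges 0, payoff 0): pledging 40 → total 70, payoff -40. No gain.
Developer 2 (pledges 0, payoff 0): pledging 80 → total 110, payoff -80. No gain.
Developer 3 (pledges 0, payoff 0): pledging 50 → total 80, payoff -50. No gain.
Developer 4 (pledges 30, payoff -30): dropping to 0 → total 0, payoff 0. Profitable deviation.

No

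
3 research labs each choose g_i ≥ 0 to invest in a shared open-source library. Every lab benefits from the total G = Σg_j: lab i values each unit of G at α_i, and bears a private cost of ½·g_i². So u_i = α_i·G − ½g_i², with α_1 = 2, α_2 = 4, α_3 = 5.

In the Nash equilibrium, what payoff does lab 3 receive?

Lab i's FOC: ∂u_i/∂g_i = α_i − g_i = 0, so g_i* = α_i.
NE contributions = (2, 4, 5); G = 11.
u_3 = α_3·G − ½·(g_3)² = 5·11 − ½·5² = 42.5.

42.5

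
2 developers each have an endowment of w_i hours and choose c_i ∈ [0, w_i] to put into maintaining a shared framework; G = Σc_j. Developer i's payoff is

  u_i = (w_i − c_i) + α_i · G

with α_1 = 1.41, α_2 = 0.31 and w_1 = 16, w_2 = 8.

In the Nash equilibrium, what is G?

∂u_i/∂c_i = α_i − 1, so developer i contributes w_i if α_i > 1, else 0.
α_i > 1 for i ∈ {1}; NE contributions (16, 0), G = 16.

16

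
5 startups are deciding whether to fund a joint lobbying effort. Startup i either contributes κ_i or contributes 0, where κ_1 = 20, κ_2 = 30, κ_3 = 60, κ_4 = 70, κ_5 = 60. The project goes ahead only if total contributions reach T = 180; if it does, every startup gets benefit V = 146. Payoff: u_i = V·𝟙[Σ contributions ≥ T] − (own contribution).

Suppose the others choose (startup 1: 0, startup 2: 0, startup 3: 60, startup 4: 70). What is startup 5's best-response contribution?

Others' total = 130. Contributing 60 brings total to 190 ≥ 180: gain V − κ_5 = 86.
Best response: 60.

60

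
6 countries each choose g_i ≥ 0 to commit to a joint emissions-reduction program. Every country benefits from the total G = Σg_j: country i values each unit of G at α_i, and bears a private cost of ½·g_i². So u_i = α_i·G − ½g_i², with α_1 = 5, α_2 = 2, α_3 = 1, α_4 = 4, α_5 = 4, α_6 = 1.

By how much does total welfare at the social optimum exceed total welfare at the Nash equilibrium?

609.5

Country i's FOC: ∂u_i/∂g_i = α_i − g_i = 0, so g_i* = α_i.
NE contributions = (5, 2, 1, 4, 4, 1); G = 17.
W^NE = (Σα)·G − ½Σα_i² = 17² − ½·63 = 257.5.
Planner sets g_i = Σα_j = 17 for every i, so G^SO = 6·17 = 102.
W^SO = (Σα)·G^SO − ½·6·(Σα)² = (6/2)·17² = 867.
Deadweight loss = W^SO − W^NE = 609.5.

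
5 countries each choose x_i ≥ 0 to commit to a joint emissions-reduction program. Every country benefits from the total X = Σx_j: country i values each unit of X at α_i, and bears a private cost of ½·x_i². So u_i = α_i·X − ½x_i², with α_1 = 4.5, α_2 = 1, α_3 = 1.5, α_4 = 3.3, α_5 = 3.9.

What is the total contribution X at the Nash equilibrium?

Country i's FOC: ∂u_i/∂x_i = α_i − x_i = 0, so x_i* = α_i.
NE contributions = (4.5, 1, 1.5, 3.3, 3.9); X = 14.2.

14.2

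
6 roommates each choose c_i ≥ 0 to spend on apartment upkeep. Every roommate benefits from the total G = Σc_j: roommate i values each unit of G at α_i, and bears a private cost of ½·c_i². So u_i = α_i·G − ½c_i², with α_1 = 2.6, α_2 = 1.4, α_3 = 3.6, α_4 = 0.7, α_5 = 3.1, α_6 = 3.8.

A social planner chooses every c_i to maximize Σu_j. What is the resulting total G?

91.2

Planner FOC: ∂(Σu_j)/∂c_i = (Σα_j) − c_i = 0, so c_i^SO = Σα_j = 15.2 for every i; G^SO = 91.2.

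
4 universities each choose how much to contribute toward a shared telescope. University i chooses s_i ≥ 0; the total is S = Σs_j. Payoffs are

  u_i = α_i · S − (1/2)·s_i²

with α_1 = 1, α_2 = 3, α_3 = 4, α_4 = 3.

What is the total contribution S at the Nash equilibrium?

University i's FOC: ∂u_i/∂s_i = α_i − s_i = 0, so s_i* = α_i.
NE contributions = (1, 3, 4, 3); S = 11.

11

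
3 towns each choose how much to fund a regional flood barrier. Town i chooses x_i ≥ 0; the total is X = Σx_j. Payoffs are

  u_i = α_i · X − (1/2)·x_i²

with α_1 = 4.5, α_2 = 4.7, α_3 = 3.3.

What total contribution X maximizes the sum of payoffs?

Planner FOC: ∂(Σu_j)/∂x_i = (Σα_j) − x_i = 0, so x_i^SO = Σα_j = 12.5 for every i; X^SO = 37.5.

37.5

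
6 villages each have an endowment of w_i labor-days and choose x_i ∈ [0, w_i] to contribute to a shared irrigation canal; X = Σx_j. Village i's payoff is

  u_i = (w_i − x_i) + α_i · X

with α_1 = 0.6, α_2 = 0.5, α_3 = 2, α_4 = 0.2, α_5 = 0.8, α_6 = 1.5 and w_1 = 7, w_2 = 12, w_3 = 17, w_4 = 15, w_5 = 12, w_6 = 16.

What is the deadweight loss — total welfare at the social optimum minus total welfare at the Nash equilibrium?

∂u_i/∂x_i = α_i − 1, so village i contributes w_i if α_i > 1, else 0.
α_i > 1 for i ∈ {3, 6}; NE contributions (0, 0, 17, 0, 0, 16), X = 33.
W^NE = Σw_i − X^NE + (Σα_i)·X^NE = 79 + 4.6·33 = 230.8.
Planner: ∂(Σu_j)/∂x_i = Σα_j − 1 = 4.6 > 0, so everyone contributes w_i; X^SO = 79, W^SO = 79 + 4.6·79 = 442.4.
Deadweight loss = 211.6.

211.6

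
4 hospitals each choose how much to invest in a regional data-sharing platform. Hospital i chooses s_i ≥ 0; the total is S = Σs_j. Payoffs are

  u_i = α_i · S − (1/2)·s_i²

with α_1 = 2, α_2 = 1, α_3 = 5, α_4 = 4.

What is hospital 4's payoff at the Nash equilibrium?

Hospital i's FOC: ∂u_i/∂s_i = α_i − s_i = 0, so s_i* = α_i.
NE contributions = (2, 1, 5, 4); S = 12.
u_4 = α_4·S − ½·(s_4)² = 4·12 − ½·4² = 40.

40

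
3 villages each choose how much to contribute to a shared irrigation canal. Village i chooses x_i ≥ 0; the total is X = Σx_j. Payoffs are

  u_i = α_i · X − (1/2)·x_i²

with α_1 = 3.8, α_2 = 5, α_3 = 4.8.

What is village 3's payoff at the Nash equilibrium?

Village i's FOC: ∂u_i/∂x_i = α_i − x_i = 0, so x_i* = α_i.
NE contributions = (3.8, 5, 4.8); X = 13.6.
u_3 = α_3·X − ½·(x_3)² = 4.8·13.6 − ½·4.8² = 53.76.

53.76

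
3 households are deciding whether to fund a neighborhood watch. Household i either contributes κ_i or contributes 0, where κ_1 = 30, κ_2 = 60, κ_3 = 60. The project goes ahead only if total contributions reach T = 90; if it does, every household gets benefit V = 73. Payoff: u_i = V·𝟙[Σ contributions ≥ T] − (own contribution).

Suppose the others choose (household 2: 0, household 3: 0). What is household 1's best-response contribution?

0

Others' total = 0. Even contributing 30 gives 30 < 90: no benefit either way.
Best response: 0.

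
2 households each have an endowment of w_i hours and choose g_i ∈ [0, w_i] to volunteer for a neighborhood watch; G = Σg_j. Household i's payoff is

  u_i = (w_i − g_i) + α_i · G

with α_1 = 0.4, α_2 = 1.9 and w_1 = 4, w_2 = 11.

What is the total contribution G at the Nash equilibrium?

11

∂u_i/∂g_i = α_i − 1, so household i contributes w_i if α_i > 1, else 0.
α_i > 1 for i ∈ {2}; NE contributions (0, 11), G = 11.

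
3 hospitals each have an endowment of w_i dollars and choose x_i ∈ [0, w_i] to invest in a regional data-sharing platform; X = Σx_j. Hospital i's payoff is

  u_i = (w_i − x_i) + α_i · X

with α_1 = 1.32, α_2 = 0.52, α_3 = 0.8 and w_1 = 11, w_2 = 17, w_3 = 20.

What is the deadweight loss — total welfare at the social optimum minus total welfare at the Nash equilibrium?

60.68

∂u_i/∂x_i = α_i − 1, so hospital i contributes w_i if α_i > 1, else 0.
α_i > 1 for i ∈ {1}; NE contributions (11, 0, 0), X = 11.
W^NE = Σw_i − X^NE + (Σα_i)·X^NE = 48 + 1.64·11 = 66.04.
Planner: ∂(Σu_j)/∂x_i = Σα_j − 1 = 1.64 > 0, so everyone contributes w_i; X^SO = 48, W^SO = 48 + 1.64·48 = 126.72.
Deadweight loss = 60.68.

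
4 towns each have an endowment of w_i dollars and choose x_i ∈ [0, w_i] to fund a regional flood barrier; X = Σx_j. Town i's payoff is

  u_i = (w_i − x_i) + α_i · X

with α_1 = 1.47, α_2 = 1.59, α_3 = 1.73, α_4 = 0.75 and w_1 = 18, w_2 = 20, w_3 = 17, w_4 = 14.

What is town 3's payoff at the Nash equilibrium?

95.15

∂u_i/∂x_i = α_i − 1, so town i contributes w_i if α_i > 1, else 0.
α_i > 1 for i ∈ {1, 2, 3}; NE contributions (18, 20, 17, 0), X = 55.
u_3 = (17 − 17) + 1.73·55 = 95.15.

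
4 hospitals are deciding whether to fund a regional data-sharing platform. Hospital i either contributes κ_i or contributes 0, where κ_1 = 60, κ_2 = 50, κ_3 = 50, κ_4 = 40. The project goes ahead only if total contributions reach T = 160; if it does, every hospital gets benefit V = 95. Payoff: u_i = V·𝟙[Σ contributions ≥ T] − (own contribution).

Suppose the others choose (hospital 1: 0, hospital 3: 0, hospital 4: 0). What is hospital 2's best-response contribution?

0

Others' total = 0. Even contributing 50 gives 50 < 160: no benefit either way.
Best response: 0.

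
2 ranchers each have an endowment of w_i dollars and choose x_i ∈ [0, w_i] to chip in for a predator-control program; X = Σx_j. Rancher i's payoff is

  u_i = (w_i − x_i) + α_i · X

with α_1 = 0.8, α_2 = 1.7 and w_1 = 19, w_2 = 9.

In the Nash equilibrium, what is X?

∂u_i/∂x_i = α_i − 1, so rancher i contributes w_i if α_i > 1, else 0.
α_i > 1 for i ∈ {2}; NE contributions (0, 9), X = 9.

9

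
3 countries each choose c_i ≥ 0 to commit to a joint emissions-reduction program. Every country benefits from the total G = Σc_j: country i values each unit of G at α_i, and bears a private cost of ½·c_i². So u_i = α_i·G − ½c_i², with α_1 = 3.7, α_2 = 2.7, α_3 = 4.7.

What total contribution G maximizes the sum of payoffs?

33.3

Planner FOC: ∂(Σu_j)/∂c_i = (Σα_j) − c_i = 0, so c_i^SO = Σα_j = 11.1 for every i; G^SO = 33.3.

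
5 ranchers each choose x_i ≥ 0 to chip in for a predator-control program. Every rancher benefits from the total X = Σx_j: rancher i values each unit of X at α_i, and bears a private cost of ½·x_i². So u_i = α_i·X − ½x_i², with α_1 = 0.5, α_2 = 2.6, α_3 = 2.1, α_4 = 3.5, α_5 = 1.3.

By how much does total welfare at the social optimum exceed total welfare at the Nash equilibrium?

162.68

Rancher i's FOC: ∂u_i/∂x_i = α_i − x_i = 0, so x_i* = α_i.
NE contributions = (0.5, 2.6, 2.1, 3.5, 1.3); X = 10.
W^NE = (Σα)·X − ½Σα_i² = 10² − ½·25.36 = 87.32.
Planner sets x_i = Σα_j = 10 for every i, so X^SO = 5·10 = 50.
W^SO = (Σα)·X^SO − ½·5·(Σα)² = (5/2)·10² = 250.
Deadweight loss = W^SO − W^NE = 162.68.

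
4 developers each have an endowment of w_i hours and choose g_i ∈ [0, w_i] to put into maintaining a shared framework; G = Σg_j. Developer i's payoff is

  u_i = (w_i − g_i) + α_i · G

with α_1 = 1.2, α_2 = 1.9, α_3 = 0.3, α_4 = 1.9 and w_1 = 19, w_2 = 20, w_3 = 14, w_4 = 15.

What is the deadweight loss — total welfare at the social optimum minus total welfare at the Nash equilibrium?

∂u_i/∂g_i = α_i − 1, so developer i contributes w_i if α_i > 1, else 0.
α_i > 1 for i ∈ {1, 2, 4}; NE contributions (19, 20, 0, 15), G = 54.
W^NE = Σw_i − G^NE + (Σα_i)·G^NE = 68 + 4.3·54 = 300.2.
Planner: ∂(Σu_j)/∂g_i = Σα_j − 1 = 4.3 > 0, so everyone contributes w_i; G^SO = 68, W^SO = 68 + 4.3·68 = 360.4.
Deadweight loss = 60.2.

60.2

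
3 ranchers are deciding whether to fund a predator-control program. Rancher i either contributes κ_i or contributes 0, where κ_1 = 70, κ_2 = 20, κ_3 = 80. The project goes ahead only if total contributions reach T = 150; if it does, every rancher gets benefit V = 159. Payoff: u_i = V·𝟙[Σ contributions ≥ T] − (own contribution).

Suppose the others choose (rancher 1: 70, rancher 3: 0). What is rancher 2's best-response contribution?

0

Others' total = 70. Even contributing 20 gives 90 < 150: no benefit either way.
Best response: 0.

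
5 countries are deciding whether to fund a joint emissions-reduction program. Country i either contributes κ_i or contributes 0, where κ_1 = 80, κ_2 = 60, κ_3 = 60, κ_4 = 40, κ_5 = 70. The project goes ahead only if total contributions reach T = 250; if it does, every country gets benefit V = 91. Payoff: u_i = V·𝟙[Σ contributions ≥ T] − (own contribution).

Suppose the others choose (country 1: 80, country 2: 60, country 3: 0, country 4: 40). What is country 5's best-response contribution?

70

Others' total = 180. Contributing 70 brings total to 250 ≥ 250: gain V − κ_5 = 21.
Best response: 70.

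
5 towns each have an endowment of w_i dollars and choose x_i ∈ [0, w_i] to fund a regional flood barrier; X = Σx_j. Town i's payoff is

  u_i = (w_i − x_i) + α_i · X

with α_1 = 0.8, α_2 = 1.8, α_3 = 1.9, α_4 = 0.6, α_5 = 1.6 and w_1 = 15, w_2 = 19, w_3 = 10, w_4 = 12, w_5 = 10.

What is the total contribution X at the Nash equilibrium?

39

∂u_i/∂x_i = α_i − 1, so town i contributes w_i if α_i > 1, else 0.
α_i > 1 for i ∈ {2, 3, 5}; NE contributions (0, 19, 10, 0, 10), X = 39.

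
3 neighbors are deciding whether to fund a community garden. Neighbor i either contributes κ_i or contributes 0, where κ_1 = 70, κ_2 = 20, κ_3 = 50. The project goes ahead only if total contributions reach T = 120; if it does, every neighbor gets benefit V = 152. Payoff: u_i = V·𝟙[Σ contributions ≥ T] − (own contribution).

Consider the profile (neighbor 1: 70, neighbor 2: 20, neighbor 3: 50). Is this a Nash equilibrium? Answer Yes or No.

Total = 140 ≥ 120: provided.
Neighbor 1 (pledges 70, payoff 82): dropping to 0 → total 70, payoff 0. No gain.
Neighbor 2 (pledges 20, payoff 132): dropping to 0 → total 120, payoff 152. Profitable deviation.

No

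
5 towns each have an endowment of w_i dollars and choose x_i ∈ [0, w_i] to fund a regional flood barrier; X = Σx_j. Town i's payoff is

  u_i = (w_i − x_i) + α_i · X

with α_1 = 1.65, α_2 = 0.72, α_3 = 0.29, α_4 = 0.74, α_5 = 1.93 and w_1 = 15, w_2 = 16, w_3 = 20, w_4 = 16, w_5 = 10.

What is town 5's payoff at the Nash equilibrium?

∂u_i/∂x_i = α_i − 1, so town i contributes w_i if α_i > 1, else 0.
α_i > 1 for i ∈ {1, 5}; NE contributions (15, 0, 0, 0, 10), X = 25.
u_5 = (10 − 10) + 1.93·25 = 48.25.

48.25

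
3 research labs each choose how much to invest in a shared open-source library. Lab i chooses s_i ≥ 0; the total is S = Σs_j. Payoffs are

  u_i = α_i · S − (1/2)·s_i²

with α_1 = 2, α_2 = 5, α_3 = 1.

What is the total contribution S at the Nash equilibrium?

8

Lab i's FOC: ∂u_i/∂s_i = α_i − s_i = 0, so s_i* = α_i.
NE contributions = (2, 5, 1); S = 8.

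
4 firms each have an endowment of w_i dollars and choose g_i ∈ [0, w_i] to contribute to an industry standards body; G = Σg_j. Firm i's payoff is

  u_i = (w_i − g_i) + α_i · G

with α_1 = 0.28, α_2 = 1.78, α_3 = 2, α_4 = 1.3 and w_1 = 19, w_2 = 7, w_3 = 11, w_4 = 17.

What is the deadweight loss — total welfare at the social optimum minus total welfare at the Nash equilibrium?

∂u_i/∂g_i = α_i − 1, so firm i contributes w_i if α_i > 1, else 0.
α_i > 1 for i ∈ {2, 3, 4}; NE contributions (0, 7, 11, 17), G = 35.
W^NE = Σw_i − G^NE + (Σα_i)·G^NE = 54 + 4.36·35 = 206.6.
Planner: ∂(Σu_j)/∂g_i = Σα_j − 1 = 4.36 > 0, so everyone contributes w_i; G^SO = 54, W^SO = 54 + 4.36·54 = 289.44.
Deadweight loss = 82.84.

82.84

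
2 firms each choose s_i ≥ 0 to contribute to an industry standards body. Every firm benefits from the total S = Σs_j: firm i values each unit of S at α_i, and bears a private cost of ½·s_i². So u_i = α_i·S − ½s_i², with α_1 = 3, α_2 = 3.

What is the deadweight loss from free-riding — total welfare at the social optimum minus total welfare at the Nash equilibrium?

9

Firm i's FOC: ∂u_i/∂s_i = α_i − s_i = 0, so s_i* = α_i.
NE contributions = (3, 3); S = 6.
W^NE = (Σα)·S − ½Σα_i² = 6² − ½·18 = 27.
Planner sets s_i = Σα_j = 6 for every i, so S^SO = 2·6 = 12.
W^SO = (Σα)·S^SO − ½·2·(Σα)² = (2/2)·6² = 36.
Deadweight loss = W^SO − W^NE = 9.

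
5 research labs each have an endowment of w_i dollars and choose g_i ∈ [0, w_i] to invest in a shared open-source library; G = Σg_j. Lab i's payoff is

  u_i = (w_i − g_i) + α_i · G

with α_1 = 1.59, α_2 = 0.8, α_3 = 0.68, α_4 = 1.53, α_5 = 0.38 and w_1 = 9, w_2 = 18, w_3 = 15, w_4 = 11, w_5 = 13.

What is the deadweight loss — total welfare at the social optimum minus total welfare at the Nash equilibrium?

∂u_i/∂g_i = α_i − 1, so lab i contributes w_i if α_i > 1, else 0.
α_i > 1 for i ∈ {1, 4}; NE contributions (9, 0, 0, 11, 0), G = 20.
W^NE = Σw_i − G^NE + (Σα_i)·G^NE = 66 + 3.98·20 = 145.6.
Planner: ∂(Σu_j)/∂g_i = Σα_j − 1 = 3.98 > 0, so everyone contributes w_i; G^SO = 66, W^SO = 66 + 3.98·66 = 328.68.
Deadweight loss = 183.08.

183.08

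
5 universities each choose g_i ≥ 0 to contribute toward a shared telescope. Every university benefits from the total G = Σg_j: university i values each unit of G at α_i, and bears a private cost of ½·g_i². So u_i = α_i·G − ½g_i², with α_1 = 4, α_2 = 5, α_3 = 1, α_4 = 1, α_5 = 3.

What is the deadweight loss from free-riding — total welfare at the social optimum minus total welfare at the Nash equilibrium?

University i's FOC: ∂u_i/∂g_i = α_i − g_i = 0, so g_i* = α_i.
NE contributions = (4, 5, 1, 1, 3); G = 14.
W^NE = (Σα)·G − ½Σα_i² = 14² − ½·52 = 170.
Planner sets g_i = Σα_j = 14 for every i, so G^SO = 5·14 = 70.
W^SO = (Σα)·G^SO − ½·5·(Σα)² = (5/2)·14² = 490.
Deadweight loss = W^SO − W^NE = 320.

320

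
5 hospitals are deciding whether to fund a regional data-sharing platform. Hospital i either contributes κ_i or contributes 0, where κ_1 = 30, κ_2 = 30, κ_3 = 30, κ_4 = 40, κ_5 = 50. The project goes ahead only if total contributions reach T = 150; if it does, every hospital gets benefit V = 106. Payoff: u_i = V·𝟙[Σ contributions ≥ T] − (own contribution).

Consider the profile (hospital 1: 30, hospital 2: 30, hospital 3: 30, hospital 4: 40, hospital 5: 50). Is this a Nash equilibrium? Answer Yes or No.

No

Total = 180 ≥ 150: provided.
Hospital 1 (pledges 30, payoff 76): dropping to 0 → total 150, payoff 106. Profitable deviation.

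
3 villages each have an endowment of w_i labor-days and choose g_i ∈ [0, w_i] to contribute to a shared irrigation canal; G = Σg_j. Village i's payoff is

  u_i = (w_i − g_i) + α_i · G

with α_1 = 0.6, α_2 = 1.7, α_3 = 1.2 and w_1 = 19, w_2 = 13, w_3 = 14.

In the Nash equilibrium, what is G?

∂u_i/∂g_i = α_i − 1, so village i contributes w_i if α_i > 1, else 0.
α_i > 1 for i ∈ {2, 3}; NE contributions (0, 13, 14), G = 27.

27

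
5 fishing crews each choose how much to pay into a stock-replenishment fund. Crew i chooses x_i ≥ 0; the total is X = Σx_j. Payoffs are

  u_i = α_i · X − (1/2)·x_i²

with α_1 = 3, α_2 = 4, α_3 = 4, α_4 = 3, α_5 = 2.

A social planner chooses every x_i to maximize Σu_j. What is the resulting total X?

Planner FOC: ∂(Σu_j)/∂x_i = (Σα_j) − x_i = 0, so x_i^SO = Σα_j = 16 for every i; X^SO = 80.

80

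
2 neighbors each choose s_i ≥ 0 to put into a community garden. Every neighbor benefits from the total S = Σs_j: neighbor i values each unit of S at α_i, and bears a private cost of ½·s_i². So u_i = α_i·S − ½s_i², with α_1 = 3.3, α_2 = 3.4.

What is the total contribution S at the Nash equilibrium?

Neighbor i's FOC: ∂u_i/∂s_i = α_i − s_i = 0, so s_i* = α_i.
NE contributions = (3.3, 3.4); S = 6.7.

6.7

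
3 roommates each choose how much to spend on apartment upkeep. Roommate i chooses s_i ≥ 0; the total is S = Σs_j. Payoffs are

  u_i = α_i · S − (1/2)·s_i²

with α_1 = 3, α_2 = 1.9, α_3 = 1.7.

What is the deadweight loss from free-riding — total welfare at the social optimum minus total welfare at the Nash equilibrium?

29.53

Roommate i's FOC: ∂u_i/∂s_i = α_i − s_i = 0, so s_i* = α_i.
NE contributions = (3, 1.9, 1.7); S = 6.6.
W^NE = (Σα)·S − ½Σα_i² = 6.6² − ½·15.5 = 35.81.
Planner sets s_i = Σα_j = 6.6 for every i, so S^SO = 3·6.6 = 19.8.
W^SO = (Σα)·S^SO − ½·3·(Σα)² = (3/2)·6.6² = 65.34.
Deadweight loss = W^SO − W^NE = 29.53.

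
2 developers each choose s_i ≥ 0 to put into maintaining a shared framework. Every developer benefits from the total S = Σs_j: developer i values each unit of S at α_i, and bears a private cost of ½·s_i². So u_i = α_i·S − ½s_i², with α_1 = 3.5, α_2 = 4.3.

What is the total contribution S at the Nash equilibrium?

7.8

Developer i's FOC: ∂u_i/∂s_i = α_i − s_i = 0, so s_i* = α_i.
NE contributions = (3.5, 4.3); S = 7.8.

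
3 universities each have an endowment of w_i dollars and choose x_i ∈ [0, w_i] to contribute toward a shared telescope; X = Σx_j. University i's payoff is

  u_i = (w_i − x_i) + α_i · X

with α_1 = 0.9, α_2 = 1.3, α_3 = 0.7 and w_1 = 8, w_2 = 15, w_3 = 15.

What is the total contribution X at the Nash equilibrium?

∂u_i/∂x_i = α_i − 1, so university i contributes w_i if α_i > 1, else 0.
α_i > 1 for i ∈ {2}; NE contributions (0, 15, 0), X = 15.

15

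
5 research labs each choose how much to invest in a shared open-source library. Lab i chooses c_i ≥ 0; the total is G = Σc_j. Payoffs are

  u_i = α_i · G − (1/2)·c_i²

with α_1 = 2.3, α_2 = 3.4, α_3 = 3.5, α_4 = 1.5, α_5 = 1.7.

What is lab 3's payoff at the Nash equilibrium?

37.275

Lab i's FOC: ∂u_i/∂c_i = α_i − c_i = 0, so c_i* = α_i.
NE contributions = (2.3, 3.4, 3.5, 1.5, 1.7); G = 12.4.
u_3 = α_3·G − ½·(c_3)² = 3.5·12.4 − ½·3.5² = 37.275.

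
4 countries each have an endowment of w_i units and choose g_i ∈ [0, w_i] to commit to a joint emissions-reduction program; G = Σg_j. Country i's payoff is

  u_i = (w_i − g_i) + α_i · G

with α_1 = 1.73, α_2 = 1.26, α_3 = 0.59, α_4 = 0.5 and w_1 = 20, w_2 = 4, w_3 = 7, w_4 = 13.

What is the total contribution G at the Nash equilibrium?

24

∂u_i/∂g_i = α_i − 1, so country i contributes w_i if α_i > 1, else 0.
α_i > 1 for i ∈ {1, 2}; NE contributions (20, 4, 0, 0), G = 24.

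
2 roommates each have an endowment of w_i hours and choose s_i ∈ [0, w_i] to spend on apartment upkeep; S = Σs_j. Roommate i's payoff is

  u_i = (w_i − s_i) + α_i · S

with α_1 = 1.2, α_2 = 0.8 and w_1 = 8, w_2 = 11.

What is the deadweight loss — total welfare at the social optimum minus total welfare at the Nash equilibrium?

11

∂u_i/∂s_i = α_i − 1, so roommate i contributes w_i if α_i > 1, else 0.
α_i > 1 for i ∈ {1}; NE contributions (8, 0), S = 8.
W^NE = Σw_i − S^NE + (Σα_i)·S^NE = 19 + 1·8 = 27.
Planner: ∂(Σu_j)/∂s_i = Σα_j − 1 = 1 > 0, so everyone contributes w_i; S^SO = 19, W^SO = 19 + 1·19 = 38.
Deadweight loss = 11.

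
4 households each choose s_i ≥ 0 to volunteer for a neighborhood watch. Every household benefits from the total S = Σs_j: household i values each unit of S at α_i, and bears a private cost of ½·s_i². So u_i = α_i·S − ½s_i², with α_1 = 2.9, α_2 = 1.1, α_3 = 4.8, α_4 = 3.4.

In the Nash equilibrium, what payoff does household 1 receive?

Household i's FOC: ∂u_i/∂s_i = α_i − s_i = 0, so s_i* = α_i.
NE contributions = (2.9, 1.1, 4.8, 3.4); S = 12.2.
u_1 = α_1·S − ½·(s_1)² = 2.9·12.2 − ½·2.9² = 31.175.

31.175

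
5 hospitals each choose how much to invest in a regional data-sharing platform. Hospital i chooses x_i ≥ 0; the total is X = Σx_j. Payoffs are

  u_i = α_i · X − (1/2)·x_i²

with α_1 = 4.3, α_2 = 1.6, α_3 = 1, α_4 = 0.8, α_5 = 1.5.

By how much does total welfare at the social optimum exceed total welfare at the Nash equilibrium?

139.43

Hospital i's FOC: ∂u_i/∂x_i = α_i − x_i = 0, so x_i* = α_i.
NE contributions = (4.3, 1.6, 1, 0.8, 1.5); X = 9.2.
W^NE = (Σα)·X − ½Σα_i² = 9.2² − ½·24.94 = 72.17.
Planner sets x_i = Σα_j = 9.2 for every i, so X^SO = 5·9.2 = 46.
W^SO = (Σα)·X^SO − ½·5·(Σα)² = (5/2)·9.2² = 211.6.
Deadweight loss = W^SO − W^NE = 139.43.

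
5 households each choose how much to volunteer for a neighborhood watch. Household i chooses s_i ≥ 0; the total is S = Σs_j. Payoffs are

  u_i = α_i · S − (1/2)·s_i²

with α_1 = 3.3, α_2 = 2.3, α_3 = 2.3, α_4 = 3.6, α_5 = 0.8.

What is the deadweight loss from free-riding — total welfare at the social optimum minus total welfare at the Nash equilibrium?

Household i's FOC: ∂u_i/∂s_i = α_i − s_i = 0, so s_i* = α_i.
NE contributions = (3.3, 2.3, 2.3, 3.6, 0.8); S = 12.3.
W^NE = (Σα)·S − ½Σα_i² = 12.3² − ½·35.07 = 133.755.
Planner sets s_i = Σα_j = 12.3 for every i, so S^SO = 5·12.3 = 61.5.
W^SO = (Σα)·S^SO − ½·5·(Σα)² = (5/2)·12.3² = 378.225.
Deadweight loss = W^SO − W^NE = 244.47.

244.47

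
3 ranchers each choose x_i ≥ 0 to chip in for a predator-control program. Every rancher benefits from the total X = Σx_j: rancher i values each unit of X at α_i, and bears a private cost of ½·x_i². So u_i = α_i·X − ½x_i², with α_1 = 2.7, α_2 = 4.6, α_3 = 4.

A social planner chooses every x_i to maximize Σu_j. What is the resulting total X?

33.9

Planner FOC: ∂(Σu_j)/∂x_i = (Σα_j) − x_i = 0, so x_i^SO = Σα_j = 11.3 for every i; X^SO = 33.9.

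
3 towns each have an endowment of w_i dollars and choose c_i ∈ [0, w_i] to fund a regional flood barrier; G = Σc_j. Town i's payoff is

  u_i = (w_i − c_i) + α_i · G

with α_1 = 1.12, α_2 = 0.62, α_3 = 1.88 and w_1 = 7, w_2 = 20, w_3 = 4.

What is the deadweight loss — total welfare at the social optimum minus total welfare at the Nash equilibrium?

∂u_i/∂c_i = α_i − 1, so town i contributes w_i if α_i > 1, else 0.
α_i > 1 for i ∈ {1, 3}; NE contributions (7, 0, 4), G = 11.
W^NE = Σw_i − G^NE + (Σα_i)·G^NE = 31 + 2.62·11 = 59.82.
Planner: ∂(Σu_j)/∂c_i = Σα_j − 1 = 2.62 > 0, so everyone contributes w_i; G^SO = 31, W^SO = 31 + 2.62·31 = 112.22.
Deadweight loss = 52.4.

52.4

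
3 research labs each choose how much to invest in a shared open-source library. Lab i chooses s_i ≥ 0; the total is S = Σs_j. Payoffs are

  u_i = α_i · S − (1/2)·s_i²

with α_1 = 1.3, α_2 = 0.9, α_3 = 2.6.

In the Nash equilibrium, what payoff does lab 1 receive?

Lab i's FOC: ∂u_i/∂s_i = α_i − s_i = 0, so s_i* = α_i.
NE contributions = (1.3, 0.9, 2.6); S = 4.8.
u_1 = α_1·S − ½·(s_1)² = 1.3·4.8 − ½·1.3² = 5.395.

5.395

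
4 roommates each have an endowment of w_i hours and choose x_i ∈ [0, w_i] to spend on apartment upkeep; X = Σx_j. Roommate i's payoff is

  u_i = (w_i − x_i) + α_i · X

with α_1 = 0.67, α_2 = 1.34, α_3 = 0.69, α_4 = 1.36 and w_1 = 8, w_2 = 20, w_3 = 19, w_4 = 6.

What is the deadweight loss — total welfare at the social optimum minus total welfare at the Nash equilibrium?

∂u_i/∂x_i = α_i − 1, so roommate i contributes w_i if α_i > 1, else 0.
α_i > 1 for i ∈ {2, 4}; NE contributions (0, 20, 0, 6), X = 26.
W^NE = Σw_i − X^NE + (Σα_i)·X^NE = 53 + 3.06·26 = 132.56.
Planner: ∂(Σu_j)/∂x_i = Σα_j − 1 = 3.06 > 0, so everyone contributes w_i; X^SO = 53, W^SO = 53 + 3.06·53 = 215.18.
Deadweight loss = 82.62.

82.62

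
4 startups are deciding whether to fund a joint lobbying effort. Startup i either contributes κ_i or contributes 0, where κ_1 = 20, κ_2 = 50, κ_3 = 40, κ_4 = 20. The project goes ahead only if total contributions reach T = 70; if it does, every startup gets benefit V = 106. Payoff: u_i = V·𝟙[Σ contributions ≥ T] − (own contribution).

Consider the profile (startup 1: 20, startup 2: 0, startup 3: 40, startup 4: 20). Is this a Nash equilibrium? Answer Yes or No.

Yes

Total = 80 ≥ 70: provided.
Startup 1 (pledges 20, payoff 86): dropping to 0 → total 60, payoff 0. No gain.
Startup 2 (pledges 0, payoff 106): pledging 50 → total 130, payoff 56. No gain.
Startup 3 (pledges 40, payoff 66): dropping to 0 → total 40, payoff 0. No gain.
Startup 4 (pledges 20, payoff 86): dropping to 0 → total 60, payoff 0. No gain.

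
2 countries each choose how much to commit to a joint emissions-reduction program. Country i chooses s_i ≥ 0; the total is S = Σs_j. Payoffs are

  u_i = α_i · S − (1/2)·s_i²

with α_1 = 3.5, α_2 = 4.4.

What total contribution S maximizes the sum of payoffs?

15.8

Planner FOC: ∂(Σu_j)/∂s_i = (Σα_j) − s_i = 0, so s_i^SO = Σα_j = 7.9 for every i; S^SO = 15.8.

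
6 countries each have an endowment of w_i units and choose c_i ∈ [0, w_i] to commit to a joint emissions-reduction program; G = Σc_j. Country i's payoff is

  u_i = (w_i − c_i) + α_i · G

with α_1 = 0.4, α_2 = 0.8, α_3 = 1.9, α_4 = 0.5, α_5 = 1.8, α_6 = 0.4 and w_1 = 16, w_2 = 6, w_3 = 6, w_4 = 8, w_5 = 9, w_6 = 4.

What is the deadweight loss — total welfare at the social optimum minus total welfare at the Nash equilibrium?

∂u_i/∂c_i = α_i − 1, so country i contributes w_i if α_i > 1, else 0.
α_i > 1 for i ∈ {3, 5}; NE contributions (0, 0, 6, 0, 9, 0), G = 15.
W^NE = Σw_i − G^NE + (Σα_i)·G^NE = 49 + 4.8·15 = 121.
Planner: ∂(Σu_j)/∂c_i = Σα_j − 1 = 4.8 > 0, so everyone contributes w_i; G^SO = 49, W^SO = 49 + 4.8·49 = 284.2.
Deadweight loss = 163.2.

163.2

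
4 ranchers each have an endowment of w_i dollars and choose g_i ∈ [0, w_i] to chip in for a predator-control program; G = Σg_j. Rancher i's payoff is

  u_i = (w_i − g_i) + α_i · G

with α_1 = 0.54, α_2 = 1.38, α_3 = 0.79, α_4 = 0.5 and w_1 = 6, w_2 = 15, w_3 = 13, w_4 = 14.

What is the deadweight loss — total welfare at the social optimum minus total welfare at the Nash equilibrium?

72.93

∂u_i/∂g_i = α_i − 1, so rancher i contributes w_i if α_i > 1, else 0.
α_i > 1 for i ∈ {2}; NE contributions (0, 15, 0, 0), G = 15.
W^NE = Σw_i − G^NE + (Σα_i)·G^NE = 48 + 2.21·15 = 81.15.
Planner: ∂(Σu_j)/∂g_i = Σα_j − 1 = 2.21 > 0, so everyone contributes w_i; G^SO = 48, W^SO = 48 + 2.21·48 = 154.08.
Deadweight loss = 72.93.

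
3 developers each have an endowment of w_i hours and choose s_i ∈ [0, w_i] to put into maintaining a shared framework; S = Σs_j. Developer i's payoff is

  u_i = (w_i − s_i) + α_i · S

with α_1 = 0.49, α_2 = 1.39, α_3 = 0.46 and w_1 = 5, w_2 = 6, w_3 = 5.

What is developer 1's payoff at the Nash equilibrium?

7.94

∂u_i/∂s_i = α_i − 1, so developer i contributes w_i if α_i > 1, else 0.
α_i > 1 for i ∈ {2}; NE contributions (0, 6, 0), S = 6.
u_1 = (5 − 0) + 0.49·6 = 7.94.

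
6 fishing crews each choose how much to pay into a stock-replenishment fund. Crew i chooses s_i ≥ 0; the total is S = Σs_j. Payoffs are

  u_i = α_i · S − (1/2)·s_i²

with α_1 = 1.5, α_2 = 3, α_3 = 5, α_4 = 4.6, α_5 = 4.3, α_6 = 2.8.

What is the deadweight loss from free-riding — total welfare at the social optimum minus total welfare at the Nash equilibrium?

Crew i's FOC: ∂u_i/∂s_i = α_i − s_i = 0, so s_i* = α_i.
NE contributions = (1.5, 3, 5, 4.6, 4.3, 2.8); S = 21.2.
W^NE = (Σα)·S − ½Σα_i² = 21.2² − ½·83.74 = 407.57.
Planner sets s_i = Σα_j = 21.2 for every i, so S^SO = 6·21.2 = 127.2.
W^SO = (Σα)·S^SO − ½·6·(Σα)² = (6/2)·21.2² = 1348.32.
Deadweight loss = W^SO − W^NE = 940.75.

940.75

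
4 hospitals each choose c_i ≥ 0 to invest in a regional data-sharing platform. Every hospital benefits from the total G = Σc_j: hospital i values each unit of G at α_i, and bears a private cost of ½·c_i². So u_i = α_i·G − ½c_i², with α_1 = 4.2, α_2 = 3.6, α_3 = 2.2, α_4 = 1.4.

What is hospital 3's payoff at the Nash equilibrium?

Hospital i's FOC: ∂u_i/∂c_i = α_i − c_i = 0, so c_i* = α_i.
NE contributions = (4.2, 3.6, 2.2, 1.4); G = 11.4.
u_3 = α_3·G − ½·(c_3)² = 2.2·11.4 − ½·2.2² = 22.66.

22.66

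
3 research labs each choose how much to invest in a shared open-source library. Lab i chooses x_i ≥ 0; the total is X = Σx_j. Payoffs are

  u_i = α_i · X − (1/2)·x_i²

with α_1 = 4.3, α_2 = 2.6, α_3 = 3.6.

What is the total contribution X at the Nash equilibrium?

Lab i's FOC: ∂u_i/∂x_i = α_i − x_i = 0, so x_i* = α_i.
NE contributions = (4.3, 2.6, 3.6); X = 10.5.

10.5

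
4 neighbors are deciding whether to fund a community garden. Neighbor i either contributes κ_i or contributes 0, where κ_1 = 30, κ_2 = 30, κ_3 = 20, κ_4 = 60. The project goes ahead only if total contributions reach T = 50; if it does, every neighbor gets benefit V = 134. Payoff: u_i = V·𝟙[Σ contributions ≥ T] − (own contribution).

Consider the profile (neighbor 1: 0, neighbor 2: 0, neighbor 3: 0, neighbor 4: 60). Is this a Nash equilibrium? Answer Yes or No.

Yes

Total = 60 ≥ 50: provided.
Neighbor 1 (pledges 0, payoff 134): pledging 30 → total 90, payoff 104. No gain.
Neighbor 2 (pledges 0, payoff 134): pledging 30 → total 90, payoff 104. No gain.
Neighbor 3 (pledges 0, payoff 134): pledging 20 → total 80, payoff 114. No gain.
Neighbor 4 (pledges 60, payoff 74): dropping to 0 → total 0, payoff 0. No gain.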